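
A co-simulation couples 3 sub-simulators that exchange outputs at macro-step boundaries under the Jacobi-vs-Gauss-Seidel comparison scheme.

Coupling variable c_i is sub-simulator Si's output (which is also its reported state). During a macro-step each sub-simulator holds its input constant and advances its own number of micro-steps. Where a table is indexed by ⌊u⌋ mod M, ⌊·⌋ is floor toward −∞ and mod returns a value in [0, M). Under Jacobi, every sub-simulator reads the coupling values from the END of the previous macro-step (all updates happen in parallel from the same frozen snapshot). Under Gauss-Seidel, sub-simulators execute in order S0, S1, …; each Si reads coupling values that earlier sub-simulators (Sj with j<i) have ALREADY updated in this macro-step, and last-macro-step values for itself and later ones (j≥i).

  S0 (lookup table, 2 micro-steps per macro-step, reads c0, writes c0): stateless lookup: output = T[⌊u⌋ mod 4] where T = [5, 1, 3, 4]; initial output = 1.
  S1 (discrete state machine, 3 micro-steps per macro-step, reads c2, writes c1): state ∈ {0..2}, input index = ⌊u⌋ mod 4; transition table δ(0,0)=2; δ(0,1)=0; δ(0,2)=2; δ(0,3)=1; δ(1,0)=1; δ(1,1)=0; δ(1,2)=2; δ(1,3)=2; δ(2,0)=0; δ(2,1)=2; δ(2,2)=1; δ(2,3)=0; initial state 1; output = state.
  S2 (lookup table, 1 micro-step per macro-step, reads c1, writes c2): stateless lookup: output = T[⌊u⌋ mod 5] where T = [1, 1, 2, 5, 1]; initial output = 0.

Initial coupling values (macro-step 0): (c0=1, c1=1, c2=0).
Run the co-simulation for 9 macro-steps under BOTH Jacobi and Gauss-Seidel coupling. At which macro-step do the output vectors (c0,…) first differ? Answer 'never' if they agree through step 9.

[Jacobi] macro 1: S0 reads c0=1 → after 2×micro: 1; S1 reads c2=0 → after 3×micro: 1; S2 reads c1=1 → after 1×micro: 1 ⇒ (c0=1, c1=1, c2=1)
[Jacobi] macro 2: S0 reads c0=1 → after 2×micro: 1; S1 reads c2=1 → after 3×micro: 0; S2 reads c1=1 → after 1×micro: 1 ⇒ (c0=1, c1=0, c2=1)
[Jacobi] macro 3: S0 reads c0=1 → after 2×micro: 1; S1 reads c2=1 → after 3×micro: 0; S2 reads c1=0 → after 1×micro: 1 ⇒ (c0=1, c1=0, c2=1)
[Jacobi] macro 4: S0 reads c0=1 → after 2×micro: 1; S1 reads c2=1 → after 3×micro: 0; S2 reads c1=0 → after 1×micro: 1 ⇒ (c0=1, c1=0, c2=1)
[Jacobi] macro 5: S0 reads c0=1 → after 2×micro: 1; S1 reads c2=1 → after 3×micro: 0; S2 reads c1=0 → after 1×micro: 1 ⇒ (c0=1, c1=0, c2=1)
[Jacobi] macro 6: S0 reads c0=1 → after 2×micro: 1; S1 reads c2=1 → after 3×micro: 0; S2 reads c1=0 → after 1×micro: 1 ⇒ (c0=1, c1=0, c2=1)
[Jacobi] macro 7: S0 reads c0=1 → after 2×micro: 1; S1 reads c2=1 → after 3×micro: 0; S2 reads c1=0 → after 1×micro: 1 ⇒ (c0=1, c1=0, c2=1)
[Jacobi] macro 8: S0 reads c0=1 → after 2×micro: 1; S1 reads c2=1 → after 3×micro: 0; S2 reads c1=0 → after 1×micro: 1 ⇒ (c0=1, c1=0, c2=1)
[Jacobi] macro 9: S0 reads c0=1 → after 2×micro: 1; S1 reads c2=1 → after 3×micro: 0; S2 reads c1=0 → after 1×micro: 1 ⇒ (c0=1, c1=0, c2=1)
[Gauss-Seidel] macro 1: S0 reads c0=1 → after 2×micro: 1; S1 reads c2=0 → after 3×micro: 1; S2 reads c1=1 → after 1×micro: 1 ⇒ (c0=1, c1=1, c2=1)
[Gauss-Seidel] macro 2: S0 reads c0=1 → after 2×micro: 1; S1 reads c2=1 → after 3×micro: 0; S2 reads c1=0 → after 1×micro: 1 ⇒ (c0=1, c1=0, c2=1)
[Gauss-Seidel] macro 3: S0 reads c0=1 → after 2×micro: 1; S1 reads c2=1 → after 3×micro: 0; S2 reads c1=0 → after 1×micro: 1 ⇒ (c0=1, c1=0, c2=1)
[Gauss-Seidel] macro 4: S0 reads c0=1 → after 2×micro: 1; S1 reads c2=1 → after 3×micro: 0; S2 reads c1=0 → after 1×micro: 1 ⇒ (c0=1, c1=0, c2=1)
[Gauss-Seidel] macro 5: S0 reads c0=1 → after 2×micro: 1; S1 reads c2=1 → after 3×micro: 0; S2 reads c1=0 → after 1×micro: 1 ⇒ (c0=1, c1=0, c2=1)
[Gauss-Seidel] macro 6: S0 reads c0=1 → after 2×micro: 1; S1 reads c2=1 → after 3×micro: 0; S2 reads c1=0 → after 1×micro: 1 ⇒ (c0=1, c1=0, c2=1)
[Gauss-Seidel] macro 7: S0 reads c0=1 → after 2×micro: 1; S1 reads c2=1 → after 3×micro: 0; S2 reads c1=0 → after 1×micro: 1 ⇒ (c0=1, c1=0, c2=1)
[Gauss-Seidel] macro 8: S0 reads c0=1 → after 2×micro: 1; S1 reads c2=1 → after 3×micro: 0; S2 reads c1=0 → after 1×micro: 1 ⇒ (c0=1, c1=0, c2=1)
[Gauss-Seidel] macro 9: S0 reads c0=1 → after 2×micro: 1; S1 reads c2=1 → after 3×micro: 0; S2 reads c1=0 → after 1×micro: 1 ⇒ (c0=1, c1=0, c2=1)

first divergence at macro-step: never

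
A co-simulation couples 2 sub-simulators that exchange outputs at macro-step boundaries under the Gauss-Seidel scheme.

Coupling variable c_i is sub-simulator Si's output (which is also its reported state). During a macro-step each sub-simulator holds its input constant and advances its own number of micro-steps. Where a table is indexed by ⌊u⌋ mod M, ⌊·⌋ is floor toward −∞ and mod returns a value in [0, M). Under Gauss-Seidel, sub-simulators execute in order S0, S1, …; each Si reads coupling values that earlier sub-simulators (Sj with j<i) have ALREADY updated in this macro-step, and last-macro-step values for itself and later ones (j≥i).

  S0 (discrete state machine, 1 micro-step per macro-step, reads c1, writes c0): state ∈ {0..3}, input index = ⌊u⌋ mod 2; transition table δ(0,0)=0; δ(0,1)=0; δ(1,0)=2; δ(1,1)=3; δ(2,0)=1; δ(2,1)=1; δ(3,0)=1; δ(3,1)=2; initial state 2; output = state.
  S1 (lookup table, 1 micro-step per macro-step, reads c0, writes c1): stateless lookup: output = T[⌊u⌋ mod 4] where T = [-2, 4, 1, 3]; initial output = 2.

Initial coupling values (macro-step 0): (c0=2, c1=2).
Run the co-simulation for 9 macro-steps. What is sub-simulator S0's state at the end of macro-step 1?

macro 1: S0 reads c1=2 → after 1×micro: 1; S1 reads c0=1 → after 1×micro: 4 ⇒ (c0=1, c1=4)
macro 2: S0 reads c1=4 → after 1×micro: 2; S1 reads c0=2 → after 1×micro: 1 ⇒ (c0=2, c1=1)
macro 3: S0 reads c1=1 → after 1×micro: 1; S1 reads c0=1 → after 1×micro: 4 ⇒ (c0=1, c1=4)
macro 4: S0 reads c1=4 → after 1×micro: 2; S1 reads c0=2 → after 1×micro: 1 ⇒ (c0=2, c1=1)
macro 5: S0 reads c1=1 → after 1×micro: 1; S1 reads c0=1 → after 1×micro: 4 ⇒ (c0=1, c1=4)
macro 6: S0 reads c1=4 → after 1×micro: 2; S1 reads c0=2 → after 1×micro: 1 ⇒ (c0=2, c1=1)
macro 7: S0 reads c1=1 → after 1×micro: 1; S1 reads c0=1 → after 1×micro: 4 ⇒ (c0=1, c1=4)
macro 8: S0 reads c1=4 → after 1×micro: 2; S1 reads c0=2 → after 1×micro: 1 ⇒ (c0=2, c1=1)
macro 9: S0 reads c1=1 → after 1×micro: 1; S1 reads c0=1 → after 1×micro: 4 ⇒ (c0=1, c1=4)

S0 state at macro-step 1 = 1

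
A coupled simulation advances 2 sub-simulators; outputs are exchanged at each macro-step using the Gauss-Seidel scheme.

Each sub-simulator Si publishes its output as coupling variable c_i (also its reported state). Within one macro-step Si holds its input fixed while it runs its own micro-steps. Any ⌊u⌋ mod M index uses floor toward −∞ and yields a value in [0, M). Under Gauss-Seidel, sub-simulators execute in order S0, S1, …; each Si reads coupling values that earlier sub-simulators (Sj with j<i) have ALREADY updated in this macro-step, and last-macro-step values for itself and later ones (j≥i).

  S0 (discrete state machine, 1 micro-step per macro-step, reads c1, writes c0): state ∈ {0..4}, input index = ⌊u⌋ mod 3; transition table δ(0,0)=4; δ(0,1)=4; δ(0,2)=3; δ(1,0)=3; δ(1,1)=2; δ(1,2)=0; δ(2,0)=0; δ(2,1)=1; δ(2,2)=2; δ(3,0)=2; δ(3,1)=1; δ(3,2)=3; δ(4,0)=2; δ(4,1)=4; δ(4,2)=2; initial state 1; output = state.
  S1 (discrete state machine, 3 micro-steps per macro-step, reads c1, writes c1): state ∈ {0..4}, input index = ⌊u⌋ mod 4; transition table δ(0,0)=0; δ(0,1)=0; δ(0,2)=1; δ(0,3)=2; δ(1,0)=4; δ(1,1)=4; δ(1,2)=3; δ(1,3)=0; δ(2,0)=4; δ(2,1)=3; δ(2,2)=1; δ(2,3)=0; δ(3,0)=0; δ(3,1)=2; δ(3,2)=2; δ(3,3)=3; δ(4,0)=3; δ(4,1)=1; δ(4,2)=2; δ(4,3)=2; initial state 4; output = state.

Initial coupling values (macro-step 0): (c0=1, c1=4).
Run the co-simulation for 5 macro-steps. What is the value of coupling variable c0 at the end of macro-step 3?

macro 1: S0 reads c1=4 → after 1×micro: 2; S1 reads c1=4 → after 3×micro: 0 ⇒ (c0=2, c1=0)
macro 2: S0 reads c1=0 → after 1×micro: 0; S1 reads c1=0 → after 3×micro: 0 ⇒ (c0=0, c1=0)
macro 3: S0 reads c1=0 → after 1×micro: 4; S1 reads c1=0 → after 3×micro: 0 ⇒ (c0=4, c1=0)
macro 4: S0 reads c1=0 → after 1×micro: 2; S1 reads c1=0 → after 3×micro: 0 ⇒ (c0=2, c1=0)
macro 5: S0 reads c1=0 → after 1×micro: 0; S1 reads c1=0 → after 3×micro: 0 ⇒ (c0=0, c1=0)

c0 at macro-step 3 = 4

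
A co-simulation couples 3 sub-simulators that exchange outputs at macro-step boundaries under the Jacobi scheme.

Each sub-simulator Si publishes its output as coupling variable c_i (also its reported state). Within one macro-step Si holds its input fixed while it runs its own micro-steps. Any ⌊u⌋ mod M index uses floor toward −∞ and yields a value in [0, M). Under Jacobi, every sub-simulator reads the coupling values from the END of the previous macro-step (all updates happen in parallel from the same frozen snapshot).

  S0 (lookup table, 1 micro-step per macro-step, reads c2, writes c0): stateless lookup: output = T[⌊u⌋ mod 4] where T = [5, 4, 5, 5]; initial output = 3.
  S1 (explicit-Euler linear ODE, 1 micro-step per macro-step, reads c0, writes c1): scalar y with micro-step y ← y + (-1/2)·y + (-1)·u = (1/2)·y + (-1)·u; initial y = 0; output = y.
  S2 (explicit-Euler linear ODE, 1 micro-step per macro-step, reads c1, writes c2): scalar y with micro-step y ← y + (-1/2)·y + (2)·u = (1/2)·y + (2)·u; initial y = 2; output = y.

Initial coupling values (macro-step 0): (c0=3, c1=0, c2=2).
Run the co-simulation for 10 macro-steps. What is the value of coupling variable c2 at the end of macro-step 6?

macro 1: S0 reads c2=2 → after 1×micro: 5; S1 reads c0=3 → after 1×micro: -3; S2 reads c1=0 → after 1×micro: 1 ⇒ (c0=5, c1=-3, c2=1)
macro 2: S0 reads c2=1 → after 1×micro: 4; S1 reads c0=5 → after 1×micro: -13/2; S2 reads c1=-3 → after 1×micro: -11/2 ⇒ (c0=4, c1=-13/2, c2=-11/2)
macro 3: S0 reads c2=-11/2 → after 1×micro: 5; S1 reads c0=4 → after 1×micro: -29/4; S2 reads c1=-13/2 → after 1×micro: -63/4 ⇒ (c0=5, c1=-29/4, c2=-63/4)
macro 4: S0 reads c2=-63/4 → after 1×micro: 5; S1 reads c0=5 → after 1×micro: -69/8; S2 reads c1=-29/4 → after 1×micro: -179/8 ⇒ (c0=5, c1=-69/8, c2=-179/8)
macro 5: S0 reads c2=-179/8 → after 1×micro: 4; S1 reads c0=5 → after 1×micro: -149/16; S2 reads c1=-69/8 → after 1×micro: -455/16 ⇒ (c0=4, c1=-149/16, c2=-455/16)
macro 6: S0 reads c2=-455/16 → after 1×micro: 5; S1 reads c0=4 → after 1×micro: -277/32; S2 reads c1=-149/16 → after 1×micro: -1051/32 ⇒ (c0=5, c1=-277/32, c2=-1051/32)
macro 7: S0 reads c2=-1051/32 → after 1×micro: 5; S1 reads c0=5 → after 1×micro: -597/64; S2 reads c1=-277/32 → after 1×micro: -2159/64 ⇒ (c0=5, c1=-597/64, c2=-2159/64)
macro 8: S0 reads c2=-2159/64 → after 1×micro: 5; S1 reads c0=5 → after 1×micro: -1237/128; S2 reads c1=-597/64 → after 1×micro: -4547/128 ⇒ (c0=5, c1=-1237/128, c2=-4547/128)
macro 9: S0 reads c2=-4547/128 → after 1×micro: 5; S1 reads c0=5 → after 1×micro: -2517/256; S2 reads c1=-1237/128 → after 1×micro: -9495/256 ⇒ (c0=5, c1=-2517/256, c2=-9495/256)
macro 10: S0 reads c2=-9495/256 → after 1×micro: 5; S1 reads c0=5 → after 1×micro: -5077/512; S2 reads c1=-2517/256 → after 1×micro: -19563/512 ⇒ (c0=5, c1=-5077/512, c2=-19563/512)

c2 at macro-step 6 = -1051/32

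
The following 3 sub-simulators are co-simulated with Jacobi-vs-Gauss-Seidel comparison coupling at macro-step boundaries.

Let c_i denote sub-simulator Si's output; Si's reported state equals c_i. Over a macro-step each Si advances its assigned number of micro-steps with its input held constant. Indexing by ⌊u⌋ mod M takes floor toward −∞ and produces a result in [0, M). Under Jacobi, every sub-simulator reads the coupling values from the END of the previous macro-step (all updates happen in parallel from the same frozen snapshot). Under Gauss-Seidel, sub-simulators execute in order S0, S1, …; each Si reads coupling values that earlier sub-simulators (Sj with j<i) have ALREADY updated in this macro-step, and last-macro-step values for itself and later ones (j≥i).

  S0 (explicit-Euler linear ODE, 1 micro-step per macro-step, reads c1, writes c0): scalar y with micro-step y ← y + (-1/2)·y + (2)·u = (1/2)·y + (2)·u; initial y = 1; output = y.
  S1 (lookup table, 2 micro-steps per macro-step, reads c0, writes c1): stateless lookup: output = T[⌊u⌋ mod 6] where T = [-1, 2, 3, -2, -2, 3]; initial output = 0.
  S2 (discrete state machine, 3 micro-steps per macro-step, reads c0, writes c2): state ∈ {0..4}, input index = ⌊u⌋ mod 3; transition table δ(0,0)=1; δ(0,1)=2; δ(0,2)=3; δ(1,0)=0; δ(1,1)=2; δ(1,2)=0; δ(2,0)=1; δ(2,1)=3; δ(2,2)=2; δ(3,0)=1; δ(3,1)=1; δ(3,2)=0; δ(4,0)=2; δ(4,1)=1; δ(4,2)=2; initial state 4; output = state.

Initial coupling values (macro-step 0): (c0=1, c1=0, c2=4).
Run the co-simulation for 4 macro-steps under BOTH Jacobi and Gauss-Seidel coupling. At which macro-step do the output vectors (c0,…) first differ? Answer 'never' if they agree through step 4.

[Jacobi] macro 1: S0 reads c1=0 → after 1×micro: 1/2; S1 reads c0=1 → after 2×micro: 2; S2 reads c0=1 → after 3×micro: 3 ⇒ (c0=1/2, c1=2, c2=3)
[Jacobi] macro 2: S0 reads c1=2 → after 1×micro: 17/4; S1 reads c0=1/2 → after 2×micro: -1; S2 reads c0=1/2 → after 3×micro: 1 ⇒ (c0=17/4, c1=-1, c2=1)
[Jacobi] macro 3: S0 reads c1=-1 → after 1×micro: 1/8; S1 reads c0=17/4 → after 2×micro: -2; S2 reads c0=17/4 → after 3×micro: 1 ⇒ (c0=1/8, c1=-2, c2=1)
[Jacobi] macro 4: S0 reads c1=-2 → after 1×micro: -63/16; S1 reads c0=1/8 → after 2×micro: -1; S2 reads c0=1/8 → after 3×micro: 0 ⇒ (c0=-63/16, c1=-1, c2=0)
[Gauss-Seidel] macro 1: S0 reads c1=0 → after 1×micro: 1/2; S1 reads c0=1/2 → after 2×micro: -1; S2 reads c0=1/2 → after 3×micro: 0 ⇒ (c0=1/2, c1=-1, c2=0)
[Gauss-Seidel] macro 2: S0 reads c1=-1 → after 1×micro: -7/4; S1 reads c0=-7/4 → after 2×micro: -2; S2 reads c0=-7/4 → after 3×micro: 1 ⇒ (c0=-7/4, c1=-2, c2=1)
[Gauss-Seidel] macro 3: S0 reads c1=-2 → after 1×micro: -39/8; S1 reads c0=-39/8 → after 2×micro: 2; S2 reads c0=-39/8 → after 3×micro: 1 ⇒ (c0=-39/8, c1=2, c2=1)
[Gauss-Seidel] macro 4: S0 reads c1=2 → after 1×micro: 25/16; S1 reads c0=25/16 → after 2×micro: 2; S2 reads c0=25/16 → after 3×micro: 1 ⇒ (c0=25/16, c1=2, c2=1)

first divergence at macro-step: 1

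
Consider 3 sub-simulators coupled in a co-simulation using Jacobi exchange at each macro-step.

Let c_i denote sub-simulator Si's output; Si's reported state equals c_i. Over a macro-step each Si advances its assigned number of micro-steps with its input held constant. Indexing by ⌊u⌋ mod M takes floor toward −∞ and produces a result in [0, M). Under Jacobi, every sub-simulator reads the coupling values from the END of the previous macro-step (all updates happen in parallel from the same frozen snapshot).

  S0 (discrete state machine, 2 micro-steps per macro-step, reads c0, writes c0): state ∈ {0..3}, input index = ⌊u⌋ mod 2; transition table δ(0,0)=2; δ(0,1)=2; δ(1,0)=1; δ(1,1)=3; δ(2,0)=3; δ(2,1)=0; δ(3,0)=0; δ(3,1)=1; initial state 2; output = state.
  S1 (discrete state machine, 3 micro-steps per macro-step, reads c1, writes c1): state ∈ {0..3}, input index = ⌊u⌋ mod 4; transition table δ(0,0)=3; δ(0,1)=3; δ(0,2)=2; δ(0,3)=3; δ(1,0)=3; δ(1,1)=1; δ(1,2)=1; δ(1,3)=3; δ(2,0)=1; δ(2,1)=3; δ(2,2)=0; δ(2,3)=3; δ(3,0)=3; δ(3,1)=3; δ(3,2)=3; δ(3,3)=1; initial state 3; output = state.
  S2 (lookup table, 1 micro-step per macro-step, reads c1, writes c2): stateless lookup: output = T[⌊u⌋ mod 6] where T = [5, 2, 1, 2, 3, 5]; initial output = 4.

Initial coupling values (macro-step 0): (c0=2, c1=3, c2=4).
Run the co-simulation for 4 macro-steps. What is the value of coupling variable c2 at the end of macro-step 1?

macro 1: S0 reads c0=2 → after 2×micro: 0; S1 reads c1=3 → after 3×micro: 1; S2 reads c1=3 → after 1×micro: 2 ⇒ (c0=0, c1=1, c2=2)
macro 2: S0 reads c0=0 → after 2×micro: 3; S1 reads c1=1 → after 3×micro: 1; S2 reads c1=1 → after 1×micro: 2 ⇒ (c0=3, c1=1, c2=2)
macro 3: S0 reads c0=3 → after 2×micro: 3; S1 reads c1=1 → after 3×micro: 1; S2 reads c1=1 → after 1×micro: 2 ⇒ (c0=3, c1=1, c2=2)
macro 4: S0 reads c0=3 → after 2×micro: 3; S1 reads c1=1 → after 3×micro: 1; S2 reads c1=1 → after 1×micro: 2 ⇒ (c0=3, c1=1, c2=2)

c2 at macro-step 1 = 2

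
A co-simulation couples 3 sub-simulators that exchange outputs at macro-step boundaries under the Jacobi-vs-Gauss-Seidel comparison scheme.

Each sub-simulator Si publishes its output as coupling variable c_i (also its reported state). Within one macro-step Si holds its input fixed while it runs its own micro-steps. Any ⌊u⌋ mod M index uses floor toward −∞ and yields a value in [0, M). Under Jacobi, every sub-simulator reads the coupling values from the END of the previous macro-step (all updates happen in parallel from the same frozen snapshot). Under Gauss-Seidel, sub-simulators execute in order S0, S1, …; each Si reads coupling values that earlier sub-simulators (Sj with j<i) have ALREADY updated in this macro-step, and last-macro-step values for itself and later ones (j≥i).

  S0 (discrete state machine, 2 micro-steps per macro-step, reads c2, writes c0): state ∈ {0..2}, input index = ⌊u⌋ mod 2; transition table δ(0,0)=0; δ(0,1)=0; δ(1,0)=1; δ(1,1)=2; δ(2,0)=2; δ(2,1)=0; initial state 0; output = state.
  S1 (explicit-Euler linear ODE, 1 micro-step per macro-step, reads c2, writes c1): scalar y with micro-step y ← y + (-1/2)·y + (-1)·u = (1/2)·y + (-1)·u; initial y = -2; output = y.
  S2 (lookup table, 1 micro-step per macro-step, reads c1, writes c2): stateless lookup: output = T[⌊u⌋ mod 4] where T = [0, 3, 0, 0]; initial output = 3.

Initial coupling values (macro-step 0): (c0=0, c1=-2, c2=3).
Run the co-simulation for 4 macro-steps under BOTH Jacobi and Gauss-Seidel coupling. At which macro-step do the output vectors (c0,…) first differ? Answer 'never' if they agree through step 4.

first divergence at macro-step: never

[Jacobi] macro 1: S0 reads c2=3 → after 2×micro: 0; S1 reads c2=3 → after 1×micro: -4; S2 reads c1=-2 → after 1×micro: 0 ⇒ (c0=0, c1=-4, c2=0)
[Jacobi] macro 2: S0 reads c2=0 → after 2×micro: 0; S1 reads c2=0 → after 1×micro: -2; S2 reads c1=-4 → after 1×micro: 0 ⇒ (c0=0, c1=-2, c2=0)
[Jacobi] macro 3: S0 reads c2=0 → after 2×micro: 0; S1 reads c2=0 → after 1×micro: -1; S2 reads c1=-2 → after 1×micro: 0 ⇒ (c0=0, c1=-1, c2=0)
[Jacobi] macro 4: S0 reads c2=0 → after 2×micro: 0; S1 reads c2=0 → after 1×micro: -1/2; S2 reads c1=-1 → after 1×micro: 0 ⇒ (c0=0, c1=-1/2, c2=0)
[Gauss-Seidel] macro 1: S0 reads c2=3 → after 2×micro: 0; S1 reads c2=3 → after 1×micro: -4; S2 reads c1=-4 → after 1×micro: 0 ⇒ (c0=0, c1=-4, c2=0)
[Gauss-Seidel] macro 2: S0 reads c2=0 → after 2×micro: 0; S1 reads c2=0 → after 1×micro: -2; S2 reads c1=-2 → after 1×micro: 0 ⇒ (c0=0, c1=-2, c2=0)
[Gauss-Seidel] macro 3: S0 reads c2=0 → after 2×micro: 0; S1 reads c2=0 → after 1×micro: -1; S2 reads c1=-1 → after 1×micro: 0 ⇒ (c0=0, c1=-1, c2=0)
[Gauss-Seidel] macro 4: S0 reads c2=0 → after 2×micro: 0; S1 reads c2=0 → after 1×micro: -1/2; S2 reads c1=-1/2 → after 1×micro: 0 ⇒ (c0=0, c1=-1/2, c2=0)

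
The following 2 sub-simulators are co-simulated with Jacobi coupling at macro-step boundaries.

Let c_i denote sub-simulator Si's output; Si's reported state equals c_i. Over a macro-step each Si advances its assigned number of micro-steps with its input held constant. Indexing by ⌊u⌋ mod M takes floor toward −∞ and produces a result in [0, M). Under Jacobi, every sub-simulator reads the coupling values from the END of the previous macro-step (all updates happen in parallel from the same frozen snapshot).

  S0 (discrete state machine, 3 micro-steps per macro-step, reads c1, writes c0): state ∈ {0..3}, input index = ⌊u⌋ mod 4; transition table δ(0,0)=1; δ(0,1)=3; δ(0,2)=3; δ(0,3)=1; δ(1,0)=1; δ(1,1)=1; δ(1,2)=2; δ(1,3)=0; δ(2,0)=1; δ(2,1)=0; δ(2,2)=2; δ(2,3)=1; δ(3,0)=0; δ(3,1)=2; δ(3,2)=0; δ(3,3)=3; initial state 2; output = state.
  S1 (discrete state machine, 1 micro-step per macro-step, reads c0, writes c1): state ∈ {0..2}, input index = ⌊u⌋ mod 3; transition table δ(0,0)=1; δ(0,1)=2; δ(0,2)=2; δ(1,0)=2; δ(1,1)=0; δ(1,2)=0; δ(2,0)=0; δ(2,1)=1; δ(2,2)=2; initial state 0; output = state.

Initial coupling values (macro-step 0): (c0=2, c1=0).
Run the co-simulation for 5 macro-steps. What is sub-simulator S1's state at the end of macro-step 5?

S1 state at macro-step 5 = 1

macro 1: S0 reads c1=0 → after 3×micro: 1; S1 reads c0=2 → after 1×micro: 2 ⇒ (c0=1, c1=2)
macro 2: S0 reads c1=2 → after 3×micro: 2; S1 reads c0=1 → after 1×micro: 1 ⇒ (c0=2, c1=1)
macro 3: S0 reads c1=1 → after 3×micro: 2; S1 reads c0=2 → after 1×micro: 0 ⇒ (c0=2, c1=0)
macro 4: S0 reads c1=0 → after 3×micro: 1; S1 reads c0=2 → after 1×micro: 2 ⇒ (c0=1, c1=2)
macro 5: S0 reads c1=2 → after 3×micro: 2; S1 reads c0=1 → after 1×micro: 1 ⇒ (c0=2, c1=1)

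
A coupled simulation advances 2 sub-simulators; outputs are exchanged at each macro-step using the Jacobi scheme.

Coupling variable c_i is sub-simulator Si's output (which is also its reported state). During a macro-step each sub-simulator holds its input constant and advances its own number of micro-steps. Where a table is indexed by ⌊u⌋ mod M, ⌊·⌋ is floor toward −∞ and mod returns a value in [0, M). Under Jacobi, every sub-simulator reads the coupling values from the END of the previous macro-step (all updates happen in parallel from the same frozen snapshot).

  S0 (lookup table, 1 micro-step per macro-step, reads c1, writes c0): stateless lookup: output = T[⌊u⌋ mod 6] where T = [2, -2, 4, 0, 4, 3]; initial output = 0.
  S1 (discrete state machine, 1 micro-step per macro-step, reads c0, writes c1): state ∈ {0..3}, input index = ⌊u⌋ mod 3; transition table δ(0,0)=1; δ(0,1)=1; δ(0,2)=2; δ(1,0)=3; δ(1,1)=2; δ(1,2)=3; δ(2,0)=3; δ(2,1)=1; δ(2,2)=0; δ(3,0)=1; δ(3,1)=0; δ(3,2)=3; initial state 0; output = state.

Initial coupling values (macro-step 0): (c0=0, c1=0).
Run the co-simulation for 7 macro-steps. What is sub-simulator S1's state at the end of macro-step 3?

S1 state at macro-step 3 = 0

macro 1: S0 reads c1=0 → after 1×micro: 2; S1 reads c0=0 → after 1×micro: 1 ⇒ (c0=2, c1=1)
macro 2: S0 reads c1=1 → after 1×micro: -2; S1 reads c0=2 → after 1×micro: 3 ⇒ (c0=-2, c1=3)
macro 3: S0 reads c1=3 → after 1×micro: 0; S1 reads c0=-2 → after 1×micro: 0 ⇒ (c0=0, c1=0)
macro 4: S0 reads c1=0 → after 1×micro: 2; S1 reads c0=0 → after 1×micro: 1 ⇒ (c0=2, c1=1)
macro 5: S0 reads c1=1 → after 1×micro: -2; S1 reads c0=2 → after 1×micro: 3 ⇒ (c0=-2, c1=3)
macro 6: S0 reads c1=3 → after 1×micro: 0; S1 reads c0=-2 → after 1×micro: 0 ⇒ (c0=0, c1=0)
macro 7: S0 reads c1=0 → after 1×micro: 2; S1 reads c0=0 → after 1×micro: 1 ⇒ (c0=2, c1=1)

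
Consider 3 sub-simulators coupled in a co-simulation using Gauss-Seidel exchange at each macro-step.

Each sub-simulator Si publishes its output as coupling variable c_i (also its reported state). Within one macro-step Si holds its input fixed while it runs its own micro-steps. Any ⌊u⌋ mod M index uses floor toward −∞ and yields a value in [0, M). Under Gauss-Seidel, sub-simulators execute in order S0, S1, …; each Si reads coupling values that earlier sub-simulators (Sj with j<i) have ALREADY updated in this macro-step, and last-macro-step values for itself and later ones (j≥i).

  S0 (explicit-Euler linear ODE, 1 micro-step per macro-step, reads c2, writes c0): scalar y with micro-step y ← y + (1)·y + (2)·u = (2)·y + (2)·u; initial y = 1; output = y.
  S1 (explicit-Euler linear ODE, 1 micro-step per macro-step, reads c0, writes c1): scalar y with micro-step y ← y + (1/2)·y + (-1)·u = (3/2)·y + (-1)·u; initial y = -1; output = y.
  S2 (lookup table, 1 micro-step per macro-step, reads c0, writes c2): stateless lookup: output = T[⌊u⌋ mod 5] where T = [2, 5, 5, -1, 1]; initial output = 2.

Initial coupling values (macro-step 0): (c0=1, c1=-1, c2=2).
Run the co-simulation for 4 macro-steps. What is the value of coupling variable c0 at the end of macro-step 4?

macro 1: S0 reads c2=2 → after 1×micro: 6; S1 reads c0=6 → after 1×micro: -15/2; S2 reads c0=6 → after 1×micro: 5 ⇒ (c0=6, c1=-15/2, c2=5)
macro 2: S0 reads c2=5 → after 1×micro: 22; S1 reads c0=22 → after 1×micro: -133/4; S2 reads c0=22 → after 1×micro: 5 ⇒ (c0=22, c1=-133/4, c2=5)
macro 3: S0 reads c2=5 → after 1×micro: 54; S1 reads c0=54 → after 1×micro: -831/8; S2 reads c0=54 → after 1×micro: 1 ⇒ (c0=54, c1=-831/8, c2=1)
macro 4: S0 reads c2=1 → after 1×micro: 110; S1 reads c0=110 → after 1×micro: -4253/16; S2 reads c0=110 → after 1×micro: 2 ⇒ (c0=110, c1=-4253/16, c2=2)

c0 at macro-step 4 = 110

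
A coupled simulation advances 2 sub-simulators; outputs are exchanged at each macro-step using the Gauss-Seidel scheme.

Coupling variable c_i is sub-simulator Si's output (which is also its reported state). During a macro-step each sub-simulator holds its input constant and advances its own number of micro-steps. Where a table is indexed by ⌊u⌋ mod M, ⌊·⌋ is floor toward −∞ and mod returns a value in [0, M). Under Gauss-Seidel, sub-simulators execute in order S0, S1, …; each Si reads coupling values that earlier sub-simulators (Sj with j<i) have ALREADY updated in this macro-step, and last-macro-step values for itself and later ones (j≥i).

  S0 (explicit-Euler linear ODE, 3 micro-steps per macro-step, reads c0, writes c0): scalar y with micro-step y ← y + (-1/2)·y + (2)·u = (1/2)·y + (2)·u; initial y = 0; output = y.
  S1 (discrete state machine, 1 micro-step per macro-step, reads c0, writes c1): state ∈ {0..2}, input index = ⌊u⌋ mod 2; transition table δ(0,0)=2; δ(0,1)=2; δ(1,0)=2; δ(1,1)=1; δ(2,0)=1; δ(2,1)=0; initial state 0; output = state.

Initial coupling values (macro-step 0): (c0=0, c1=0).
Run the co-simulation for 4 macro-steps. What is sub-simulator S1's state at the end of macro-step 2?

macro 1: S0 reads c0=0 → after 3×micro: 0; S1 reads c0=0 → after 1×micro: 2 ⇒ (c0=0, c1=2)
macro 2: S0 reads c0=0 → after 3×micro: 0; S1 reads c0=0 → after 1×micro: 1 ⇒ (c0=0, c1=1)
macro 3: S0 reads c0=0 → after 3×micro: 0; S1 reads c0=0 → after 1×micro: 2 ⇒ (c0=0, c1=2)
macro 4: S0 reads c0=0 → after 3×micro: 0; S1 reads c0=0 → after 1×micro: 1 ⇒ (c0=0, c1=1)

S1 state at macro-step 2 = 1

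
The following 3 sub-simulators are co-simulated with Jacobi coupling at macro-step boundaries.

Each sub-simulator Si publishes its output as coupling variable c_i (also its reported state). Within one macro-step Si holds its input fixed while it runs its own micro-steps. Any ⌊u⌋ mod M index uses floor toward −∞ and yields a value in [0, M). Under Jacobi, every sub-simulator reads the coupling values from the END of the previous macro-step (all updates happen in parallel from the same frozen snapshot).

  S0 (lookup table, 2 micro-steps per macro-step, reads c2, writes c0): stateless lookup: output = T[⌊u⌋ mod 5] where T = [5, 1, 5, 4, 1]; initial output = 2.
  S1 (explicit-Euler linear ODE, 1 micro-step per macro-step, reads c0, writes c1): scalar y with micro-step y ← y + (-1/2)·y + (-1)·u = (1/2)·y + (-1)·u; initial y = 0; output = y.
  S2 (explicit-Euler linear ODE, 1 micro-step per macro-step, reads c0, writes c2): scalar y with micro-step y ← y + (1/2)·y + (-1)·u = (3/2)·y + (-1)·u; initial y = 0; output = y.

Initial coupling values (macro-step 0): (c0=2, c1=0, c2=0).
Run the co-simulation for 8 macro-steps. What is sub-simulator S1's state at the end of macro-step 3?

macro 1: S0 reads c2=0 → after 2×micro: 5; S1 reads c0=2 → after 1×micro: -2; S2 reads c0=2 → after 1×micro: -2 ⇒ (c0=5, c1=-2, c2=-2)
macro 2: S0 reads c2=-2 → after 2×micro: 4; S1 reads c0=5 → after 1×micro: -6; S2 reads c0=5 → after 1×micro: -8 ⇒ (c0=4, c1=-6, c2=-8)
macro 3: S0 reads c2=-8 → after 2×micro: 5; S1 reads c0=4 → after 1×micro: -7; S2 reads c0=4 → after 1×micro: -16 ⇒ (c0=5, c1=-7, c2=-16)
macro 4: S0 reads c2=-16 → after 2×micro: 1; S1 reads c0=5 → after 1×micro: -17/2; S2 reads c0=5 → after 1×micro: -29 ⇒ (c0=1, c1=-17/2, c2=-29)
macro 5: S0 reads c2=-29 → after 2×micro: 1; S1 reads c0=1 → after 1×micro: -21/4; S2 reads c0=1 → after 1×micro: -89/2 ⇒ (c0=1, c1=-21/4, c2=-89/2)
macro 6: S0 reads c2=-89/2 → after 2×micro: 5; S1 reads c0=1 → after 1×micro: -29/8; S2 reads c0=1 → after 1×micro: -271/4 ⇒ (c0=5, c1=-29/8, c2=-271/4)
macro 7: S0 reads c2=-271/4 → after 2×micro: 5; S1 reads c0=5 → after 1×micro: -109/16; S2 reads c0=5 → after 1×micro: -853/8 ⇒ (c0=5, c1=-109/16, c2=-853/8)
macro 8: S0 reads c2=-853/8 → after 2×micro: 4; S1 reads c0=5 → after 1×micro: -269/32; S2 reads c0=5 → after 1×micro: -2639/16 ⇒ (c0=4, c1=-269/32, c2=-2639/16)

S1 state at macro-step 3 = -7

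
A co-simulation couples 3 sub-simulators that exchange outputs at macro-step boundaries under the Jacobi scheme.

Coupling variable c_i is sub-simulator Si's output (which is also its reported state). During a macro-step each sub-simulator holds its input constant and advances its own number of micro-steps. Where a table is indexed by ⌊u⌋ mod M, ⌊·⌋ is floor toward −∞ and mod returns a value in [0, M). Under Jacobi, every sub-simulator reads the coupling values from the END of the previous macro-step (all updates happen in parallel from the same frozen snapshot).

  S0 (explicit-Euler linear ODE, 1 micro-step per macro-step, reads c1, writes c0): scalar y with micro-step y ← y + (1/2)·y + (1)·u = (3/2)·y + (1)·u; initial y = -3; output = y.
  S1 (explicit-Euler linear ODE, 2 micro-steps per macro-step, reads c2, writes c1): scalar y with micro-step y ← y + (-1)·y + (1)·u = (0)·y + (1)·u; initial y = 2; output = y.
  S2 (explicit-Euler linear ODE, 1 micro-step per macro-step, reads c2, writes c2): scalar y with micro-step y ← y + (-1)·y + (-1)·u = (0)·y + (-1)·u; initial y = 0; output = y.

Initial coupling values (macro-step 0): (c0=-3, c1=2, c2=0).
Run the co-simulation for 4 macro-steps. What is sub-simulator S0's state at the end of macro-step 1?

S0 state at macro-step 1 = -5/2

macro 1: S0 reads c1=2 → after 1×micro: -5/2; S1 reads c2=0 → after 2×micro: 0; S2 reads c2=0 → after 1×micro: 0 ⇒ (c0=-5/2, c1=0, c2=0)
macro 2: S0 reads c1=0 → after 1×micro: -15/4; S1 reads c2=0 → after 2×micro: 0; S2 reads c2=0 → after 1×micro: 0 ⇒ (c0=-15/4, c1=0, c2=0)
macro 3: S0 reads c1=0 → after 1×micro: -45/8; S1 reads c2=0 → after 2×micro: 0; S2 reads c2=0 → after 1×micro: 0 ⇒ (c0=-45/8, c1=0, c2=0)
macro 4: S0 reads c1=0 → after 1×micro: -135/16; S1 reads c2=0 → after 2×micro: 0; S2 reads c2=0 → after 1×micro: 0 ⇒ (c0=-135/16, c1=0, c2=0)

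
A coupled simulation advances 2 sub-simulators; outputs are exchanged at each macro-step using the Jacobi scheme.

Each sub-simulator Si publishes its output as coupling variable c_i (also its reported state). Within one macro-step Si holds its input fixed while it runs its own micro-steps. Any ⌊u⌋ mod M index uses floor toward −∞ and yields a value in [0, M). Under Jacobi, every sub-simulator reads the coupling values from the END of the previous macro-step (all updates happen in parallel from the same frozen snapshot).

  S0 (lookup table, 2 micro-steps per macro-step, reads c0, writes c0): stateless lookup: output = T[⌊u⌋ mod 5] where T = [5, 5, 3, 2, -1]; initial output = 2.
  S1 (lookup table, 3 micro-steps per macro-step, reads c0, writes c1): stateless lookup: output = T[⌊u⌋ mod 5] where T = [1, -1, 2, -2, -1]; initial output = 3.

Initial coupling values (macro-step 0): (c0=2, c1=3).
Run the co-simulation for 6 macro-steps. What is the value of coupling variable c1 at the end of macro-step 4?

c1 at macro-step 4 = -2

macro 1: S0 reads c0=2 → after 2×micro: 3; S1 reads c0=2 → after 3×micro: 2 ⇒ (c0=3, c1=2)
macro 2: S0 reads c0=3 → after 2×micro: 2; S1 reads c0=3 → after 3×micro: -2 ⇒ (c0=2, c1=-2)
macro 3: S0 reads c0=2 → after 2×micro: 3; S1 reads c0=2 → after 3×micro: 2 ⇒ (c0=3, c1=2)
macro 4: S0 reads c0=3 → after 2×micro: 2; S1 reads c0=3 → after 3×micro: -2 ⇒ (c0=2, c1=-2)
macro 5: S0 reads c0=2 → after 2×micro: 3; S1 reads c0=2 → after 3×micro: 2 ⇒ (c0=3, c1=2)
macro 6: S0 reads c0=3 → after 2×micro: 2; S1 reads c0=3 → after 3×micro: -2 ⇒ (c0=2, c1=-2)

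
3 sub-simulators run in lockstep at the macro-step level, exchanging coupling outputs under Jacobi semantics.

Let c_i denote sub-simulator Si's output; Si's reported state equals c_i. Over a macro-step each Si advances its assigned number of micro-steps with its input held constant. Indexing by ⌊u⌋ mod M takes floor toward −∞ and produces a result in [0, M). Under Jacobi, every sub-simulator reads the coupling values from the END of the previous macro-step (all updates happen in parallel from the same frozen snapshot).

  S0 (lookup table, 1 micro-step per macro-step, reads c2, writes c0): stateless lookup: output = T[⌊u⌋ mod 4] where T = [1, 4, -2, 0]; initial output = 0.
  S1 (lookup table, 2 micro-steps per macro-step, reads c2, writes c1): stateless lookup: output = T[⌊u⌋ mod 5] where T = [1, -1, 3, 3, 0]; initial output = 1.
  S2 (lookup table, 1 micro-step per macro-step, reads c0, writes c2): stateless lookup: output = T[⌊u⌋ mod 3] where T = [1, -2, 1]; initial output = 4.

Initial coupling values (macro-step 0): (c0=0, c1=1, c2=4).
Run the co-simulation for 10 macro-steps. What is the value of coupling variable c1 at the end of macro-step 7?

c1 at macro-step 7 = 3

macro 1: S0 reads c2=4 → after 1×micro: 1; S1 reads c2=4 → after 2×micro: 0; S2 reads c0=0 → after 1×micro: 1 ⇒ (c0=1, c1=0, c2=1)
macro 2: S0 reads c2=1 → after 1×micro: 4; S1 reads c2=1 → after 2×micro: -1; S2 reads c0=1 → after 1×micro: -2 ⇒ (c0=4, c1=-1, c2=-2)
macro 3: S0 reads c2=-2 → after 1×micro: -2; S1 reads c2=-2 → after 2×micro: 3; S2 reads c0=4 → after 1×micro: -2 ⇒ (c0=-2, c1=3, c2=-2)
macro 4: S0 reads c2=-2 → after 1×micro: -2; S1 reads c2=-2 → after 2×micro: 3; S2 reads c0=-2 → after 1×micro: -2 ⇒ (c0=-2, c1=3, c2=-2)
macro 5: S0 reads c2=-2 → after 1×micro: -2; S1 reads c2=-2 → after 2×micro: 3; S2 reads c0=-2 → after 1×micro: -2 ⇒ (c0=-2, c1=3, c2=-2)
macro 6: S0 reads c2=-2 → after 1×micro: -2; S1 reads c2=-2 → after 2×micro: 3; S2 reads c0=-2 → after 1×micro: -2 ⇒ (c0=-2, c1=3, c2=-2)
macro 7: S0 reads c2=-2 → after 1×micro: -2; S1 reads c2=-2 → after 2×micro: 3; S2 reads c0=-2 → after 1×micro: -2 ⇒ (c0=-2, c1=3, c2=-2)
macro 8: S0 reads c2=-2 → after 1×micro: -2; S1 reads c2=-2 → after 2×micro: 3; S2 reads c0=-2 → after 1×micro: -2 ⇒ (c0=-2, c1=3, c2=-2)
macro 9: S0 reads c2=-2 → after 1×micro: -2; S1 reads c2=-2 → after 2×micro: 3; S2 reads c0=-2 → after 1×micro: -2 ⇒ (c0=-2, c1=3, c2=-2)
macro 10: S0 reads c2=-2 → after 1×micro: -2; S1 reads c2=-2 → after 2×micro: 3; S2 reads c0=-2 → after 1×micro: -2 ⇒ (c0=-2, c1=3, c2=-2)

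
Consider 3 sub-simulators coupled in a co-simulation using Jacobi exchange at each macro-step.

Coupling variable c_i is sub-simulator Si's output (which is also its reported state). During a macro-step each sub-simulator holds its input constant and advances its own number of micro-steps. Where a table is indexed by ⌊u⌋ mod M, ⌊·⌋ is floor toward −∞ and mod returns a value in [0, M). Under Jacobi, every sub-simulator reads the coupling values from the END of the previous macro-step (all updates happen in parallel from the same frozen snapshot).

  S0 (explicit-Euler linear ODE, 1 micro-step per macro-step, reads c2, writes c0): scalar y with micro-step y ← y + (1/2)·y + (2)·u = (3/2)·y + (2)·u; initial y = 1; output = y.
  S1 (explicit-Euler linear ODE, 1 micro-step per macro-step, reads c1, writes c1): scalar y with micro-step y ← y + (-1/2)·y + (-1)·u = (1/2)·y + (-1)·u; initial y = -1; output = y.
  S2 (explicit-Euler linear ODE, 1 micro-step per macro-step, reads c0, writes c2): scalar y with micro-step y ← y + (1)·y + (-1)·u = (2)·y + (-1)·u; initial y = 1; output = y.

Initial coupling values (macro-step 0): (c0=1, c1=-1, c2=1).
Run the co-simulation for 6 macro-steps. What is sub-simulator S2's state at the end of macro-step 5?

S2 state at macro-step 5 = -769/16

macro 1: S0 reads c2=1 → after 1×micro: 7/2; S1 reads c1=-1 → after 1×micro: 1/2; S2 reads c0=1 → after 1×micro: 1 ⇒ (c0=7/2, c1=1/2, c2=1)
macro 2: S0 reads c2=1 → after 1×micro: 29/4; S1 reads c1=1/2 → after 1×micro: -1/4; S2 reads c0=7/2 → after 1×micro: -3/2 ⇒ (c0=29/4, c1=-1/4, c2=-3/2)
macro 3: S0 reads c2=-3/2 → after 1×micro: 63/8; S1 reads c1=-1/4 → after 1×micro: 1/8; S2 reads c0=29/4 → after 1×micro: -41/4 ⇒ (c0=63/8, c1=1/8, c2=-41/4)
macro 4: S0 reads c2=-41/4 → after 1×micro: -139/16; S1 reads c1=1/8 → after 1×micro: -1/16; S2 reads c0=63/8 → after 1×micro: -227/8 ⇒ (c0=-139/16, c1=-1/16, c2=-227/8)
macro 5: S0 reads c2=-227/8 → after 1×micro: -2233/32; S1 reads c1=-1/16 → after 1×micro: 1/32; S2 reads c0=-139/16 → after 1×micro: -769/16 ⇒ (c0=-2233/32, c1=1/32, c2=-769/16)
macro 6: S0 reads c2=-769/16 → after 1×micro: -12851/64; S1 reads c1=1/32 → after 1×micro: -1/64; S2 reads c0=-2233/32 → after 1×micro: -843/32 ⇒ (c0=-12851/64, c1=-1/64, c2=-843/32)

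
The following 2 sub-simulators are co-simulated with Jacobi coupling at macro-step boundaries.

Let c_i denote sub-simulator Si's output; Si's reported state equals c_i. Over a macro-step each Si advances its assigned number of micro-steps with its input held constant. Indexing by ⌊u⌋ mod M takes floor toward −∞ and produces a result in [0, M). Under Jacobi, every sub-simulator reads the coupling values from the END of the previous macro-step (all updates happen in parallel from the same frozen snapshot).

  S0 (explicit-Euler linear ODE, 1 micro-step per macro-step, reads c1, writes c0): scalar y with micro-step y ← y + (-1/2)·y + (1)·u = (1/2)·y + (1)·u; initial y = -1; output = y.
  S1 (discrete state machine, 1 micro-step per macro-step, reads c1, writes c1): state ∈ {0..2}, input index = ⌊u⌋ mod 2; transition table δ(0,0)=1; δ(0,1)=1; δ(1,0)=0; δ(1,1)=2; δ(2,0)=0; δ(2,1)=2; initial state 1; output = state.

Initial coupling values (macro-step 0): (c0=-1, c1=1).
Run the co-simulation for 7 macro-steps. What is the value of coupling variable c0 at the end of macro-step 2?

macro 1: S0 reads c1=1 → after 1×micro: 1/2; S1 reads c1=1 → after 1×micro: 2 ⇒ (c0=1/2, c1=2)
macro 2: S0 reads c1=2 → after 1×micro: 9/4; S1 reads c1=2 → after 1×micro: 0 ⇒ (c0=9/4, c1=0)
macro 3: S0 reads c1=0 → after 1×micro: 9/8; S1 reads c1=0 → after 1×micro: 1 ⇒ (c0=9/8, c1=1)
macro 4: S0 reads c1=1 → after 1×micro: 25/16; S1 reads c1=1 → after 1×micro: 2 ⇒ (c0=25/16, c1=2)
macro 5: S0 reads c1=2 → after 1×micro: 89/32; S1 reads c1=2 → after 1×micro: 0 ⇒ (c0=89/32, c1=0)
macro 6: S0 reads c1=0 → after 1×micro: 89/64; S1 reads c1=0 → after 1×micro: 1 ⇒ (c0=89/64, c1=1)
macro 7: S0 reads c1=1 → after 1×micro: 217/128; S1 reads c1=1 → after 1×micro: 2 ⇒ (c0=217/128, c1=2)

c0 at macro-step 2 = 9/4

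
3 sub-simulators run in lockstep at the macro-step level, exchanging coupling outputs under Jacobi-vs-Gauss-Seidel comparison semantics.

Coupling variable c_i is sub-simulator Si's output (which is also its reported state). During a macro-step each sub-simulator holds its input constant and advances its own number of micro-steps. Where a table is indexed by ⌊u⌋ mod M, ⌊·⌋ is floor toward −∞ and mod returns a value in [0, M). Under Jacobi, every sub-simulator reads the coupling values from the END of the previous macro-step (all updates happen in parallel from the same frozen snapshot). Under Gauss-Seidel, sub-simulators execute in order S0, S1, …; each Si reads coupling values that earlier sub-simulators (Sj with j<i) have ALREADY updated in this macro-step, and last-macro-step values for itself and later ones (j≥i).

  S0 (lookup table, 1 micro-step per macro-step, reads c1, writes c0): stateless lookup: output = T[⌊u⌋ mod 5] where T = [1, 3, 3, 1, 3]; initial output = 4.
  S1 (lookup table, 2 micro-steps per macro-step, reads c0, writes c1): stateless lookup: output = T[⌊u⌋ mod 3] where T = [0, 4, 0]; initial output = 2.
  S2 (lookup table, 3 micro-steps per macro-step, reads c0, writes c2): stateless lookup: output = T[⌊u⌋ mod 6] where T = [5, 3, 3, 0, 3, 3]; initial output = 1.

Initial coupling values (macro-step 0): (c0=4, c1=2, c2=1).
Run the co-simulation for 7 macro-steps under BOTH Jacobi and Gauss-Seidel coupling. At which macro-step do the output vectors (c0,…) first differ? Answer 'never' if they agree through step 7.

first divergence at macro-step: 1

[Jacobi] macro 1: S0 reads c1=2 → after 1×micro: 3; S1 reads c0=4 → after 2×micro: 4; S2 reads c0=4 → after 3×micro: 3 ⇒ (c0=3, c1=4, c2=3)
[Jacobi] macro 2: S0 reads c1=4 → after 1×micro: 3; S1 reads c0=3 → after 2×micro: 0; S2 reads c0=3 → after 3×micro: 0 ⇒ (c0=3, c1=0, c2=0)
[Jacobi] macro 3: S0 reads c1=0 → after 1×micro: 1; S1 reads c0=3 → after 2×micro: 0; S2 reads c0=3 → after 3×micro: 0 ⇒ (c0=1, c1=0, c2=0)
[Jacobi] macro 4: S0 reads c1=0 → after 1×micro: 1; S1 reads c0=1 → after 2×micro: 4; S2 reads c0=1 → after 3×micro: 3 ⇒ (c0=1, c1=4, c2=3)
[Jacobi] macro 5: S0 reads c1=4 → after 1×micro: 3; S1 reads c0=1 → after 2×micro: 4; S2 reads c0=1 → after 3×micro: 3 ⇒ (c0=3, c1=4, c2=3)
[Jacobi] macro 6: S0 reads c1=4 → after 1×micro: 3; S1 reads c0=3 → after 2×micro: 0; S2 reads c0=3 → after 3×micro: 0 ⇒ (c0=3, c1=0, c2=0)
[Jacobi] macro 7: S0 reads c1=0 → after 1×micro: 1; S1 reads c0=3 → after 2×micro: 0; S2 reads c0=3 → after 3×micro: 0 ⇒ (c0=1, c1=0, c2=0)
[Gauss-Seidel] macro 1: S0 reads c1=2 → after 1×micro: 3; S1 reads c0=3 → after 2×micro: 0; S2 reads c0=3 → after 3×micro: 0 ⇒ (c0=3, c1=0, c2=0)
[Gauss-Seidel] macro 2: S0 reads c1=0 → after 1×micro: 1; S1 reads c0=1 → after 2×micro: 4; S2 reads c0=1 → after 3×micro: 3 ⇒ (c0=1, c1=4, c2=3)
[Gauss-Seidel] macro 3: S0 reads c1=4 → after 1×micro: 3; S1 reads c0=3 → after 2×micro: 0; S2 reads c0=3 → after 3×micro: 0 ⇒ (c0=3, c1=0, c2=0)
[Gauss-Seidel] macro 4: S0 reads c1=0 → after 1×micro: 1; S1 reads c0=1 → after 2×micro: 4; S2 reads c0=1 → after 3×micro: 3 ⇒ (c0=1, c1=4, c2=3)
[Gauss-Seidel] macro 5: S0 reads c1=4 → after 1×micro: 3; S1 reads c0=3 → after 2×micro: 0; S2 reads c0=3 → after 3×micro: 0 ⇒ (c0=3, c1=0, c2=0)
[Gauss-Seidel] macro 6: S0 reads c1=0 → after 1×micro: 1; S1 reads c0=1 → after 2×micro: 4; S2 reads c0=1 → after 3×micro: 3 ⇒ (c0=1, c1=4, c2=3)
[Gauss-Seidel] macro 7: S0 reads c1=4 → after 1×micro: 3; S1 reads c0=3 → after 2×micro: 0; S2 reads c0=3 → after 3×micro: 0 ⇒ (c0=3, c1=0, c2=0)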